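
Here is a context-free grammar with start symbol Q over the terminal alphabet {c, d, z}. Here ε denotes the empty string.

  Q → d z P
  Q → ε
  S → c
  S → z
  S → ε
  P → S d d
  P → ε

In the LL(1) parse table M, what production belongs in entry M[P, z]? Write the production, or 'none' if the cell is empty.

FIRST(Q) = {ε, d}
FIRST(S) = {ε, c, z}
FIRST(P) = {ε, c, d, z}  (via S d d)
FOLLOW(Q) includes $ since Q is the start symbol.
FOLLOW(Q): Q appears on no right-hand side. Thus FOLLOW(Q) = {$}.
FOLLOW(P): in Q→d z P, the suffix after P is empty, so FOLLOW(P) ⊇ FOLLOW(Q) = {$}. Thus FOLLOW(P) = {$}.
For P → S d d: FIRST(S d d) = {c, d, z}, so it goes in M[P, t] for t ∈ {c, d, z}.
For P → ε: FIRST(ε) = {ε}, so it goes in M[P, t] for t ∈ {}; since ε ∈ FIRST, also for every t ∈ FOLLOW(P) = {$}.

P → S d d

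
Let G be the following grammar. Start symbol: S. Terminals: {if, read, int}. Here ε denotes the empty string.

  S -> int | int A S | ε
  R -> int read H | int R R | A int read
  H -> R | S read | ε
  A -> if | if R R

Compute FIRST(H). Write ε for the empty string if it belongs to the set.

{ε, if, int, read}

FIRST(S): from S->int we get {int}; from S->int A S we get {int}; from S->ε we get {ε}. So FIRST(S) = {ε, int}.
FIRST(A): from A->if we get {if}; from A->if R R we get {if}. So FIRST(A) = {if}.
FIRST(R): from R->int read H we get {int}; from R->int R R we get {int}; from R->A int read we get {if}. So FIRST(R) = {if, int}.
FIRST(H): from H->R we get {if, int}; from H->S read we get {int, read}; from H->ε we get {ε}. So FIRST(H) = {ε, if, int, read}.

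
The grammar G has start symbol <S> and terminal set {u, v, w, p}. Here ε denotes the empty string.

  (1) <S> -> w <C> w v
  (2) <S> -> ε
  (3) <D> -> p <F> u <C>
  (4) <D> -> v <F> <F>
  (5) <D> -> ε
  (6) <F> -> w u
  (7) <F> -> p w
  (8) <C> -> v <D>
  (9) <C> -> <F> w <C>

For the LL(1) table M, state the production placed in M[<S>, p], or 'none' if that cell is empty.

FIRST(<S>): from <S>->w <C> w v we get {w}; from <S>->ε we get {ε}. So FIRST(<S>) = {ε, w}.
FIRST(<D>): from <D>->p <F> u <C> we get {p}; from <D>->v <F> <F> we get {v}; from <D>->ε we get {ε}. So FIRST(<D>) = {ε, p, v}.
FIRST(<F>): from <F>->w u we get {w}; from <F>->p w we get {p}. So FIRST(<F>) = {p, w}.
FIRST(<C>): from <C>->v <D> we get {v}; from <C>-><F> w <C> we get {p, w}. So FIRST(<C>) = {p, v, w}.
FOLLOW(<S>) includes $ since <S> is the start symbol.
FOLLOW(<S>): <S> appears on no right-hand side. Thus FOLLOW(<S>) = {$}.
For <S> -> w <C> w v: FIRST(w <C> w v) = {w}, so it goes in M[<S>, t] for t ∈ {w}.
For <S> -> ε: FIRST(ε) = {ε}, so it goes in M[<S>, t] for t ∈ {}; since ε ∈ FIRST, also for every t ∈ FOLLOW(<S>) = {$}.
None of these place a production in M[<S>, p].

none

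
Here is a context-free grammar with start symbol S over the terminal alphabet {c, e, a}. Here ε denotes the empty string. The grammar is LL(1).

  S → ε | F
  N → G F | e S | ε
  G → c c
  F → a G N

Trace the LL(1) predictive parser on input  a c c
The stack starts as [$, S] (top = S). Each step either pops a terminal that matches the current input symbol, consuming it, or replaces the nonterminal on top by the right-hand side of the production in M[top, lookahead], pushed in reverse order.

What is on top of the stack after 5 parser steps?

c

step 1: stack=$ S  input=a c c $  — expand S → F
step 2: stack=$ F  input=a c c $  — expand F → a G N
step 3: stack=$ N G a  input=a c c $  — match a
step 4: stack=$ N G  input=c c $  — expand G → c c
step 5: stack=$ N c c  input=c c $  — match c
Stack after step 5: $ N c (top = c).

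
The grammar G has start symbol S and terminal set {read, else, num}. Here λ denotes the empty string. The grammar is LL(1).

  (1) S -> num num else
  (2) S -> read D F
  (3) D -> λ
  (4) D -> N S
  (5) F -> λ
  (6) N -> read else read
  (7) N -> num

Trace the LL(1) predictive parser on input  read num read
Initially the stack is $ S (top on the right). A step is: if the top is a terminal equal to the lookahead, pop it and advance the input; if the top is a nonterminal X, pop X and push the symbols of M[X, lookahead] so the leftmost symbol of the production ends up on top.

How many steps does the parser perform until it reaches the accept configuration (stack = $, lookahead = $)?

10

step 1: stack=$ S  input=read num read $  — expand S -> read D F
step 2: stack=$ F D read  input=read num read $  — match read
step 3: stack=$ F D  input=num read $  — expand D -> N S
step 4: stack=$ F S N  input=num read $  — expand N -> num
step 5: stack=$ F S num  input=num read $  — match num
step 6: stack=$ F S  input=read $  — expand S -> read D F
step 7: stack=$ F F D read  input=read $  — match read
step 8: stack=$ F F D  input=$  — expand D -> λ
step 9: stack=$ F F  input=$  — expand F -> λ
step 10: stack=$ F  input=$  — expand F -> λ
Accept reached after 10 steps.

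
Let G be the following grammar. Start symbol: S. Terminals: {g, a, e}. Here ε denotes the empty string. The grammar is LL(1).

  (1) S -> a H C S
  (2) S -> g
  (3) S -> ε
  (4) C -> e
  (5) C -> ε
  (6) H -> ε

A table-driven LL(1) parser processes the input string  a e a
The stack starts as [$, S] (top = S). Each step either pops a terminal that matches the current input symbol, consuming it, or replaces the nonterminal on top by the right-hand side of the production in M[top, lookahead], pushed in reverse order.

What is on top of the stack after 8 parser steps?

C

step 1: stack=$ S  input=a e a $  — expand S -> a H C S
step 2: stack=$ S C H a  input=a e a $  — match a
step 3: stack=$ S C H  input=e a $  — expand H -> ε
step 4: stack=$ S C  input=e a $  — expand C -> e
step 5: stack=$ S e  input=e a $  — match e
step 6: stack=$ S  input=a $  — expand S -> a H C S
step 7: stack=$ S C H a  input=a $  — match a
step 8: stack=$ S C H  input=$  — expand H -> ε
Stack after step 8: $ S C (top = C).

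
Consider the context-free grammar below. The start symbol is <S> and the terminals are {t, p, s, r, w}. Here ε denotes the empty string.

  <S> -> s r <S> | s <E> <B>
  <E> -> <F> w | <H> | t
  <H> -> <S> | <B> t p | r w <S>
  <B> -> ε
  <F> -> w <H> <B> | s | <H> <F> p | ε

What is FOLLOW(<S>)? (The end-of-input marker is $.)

FIRST(<S>) = {s}
FIRST(<B>) = {ε}
FIRST(<H>) = {r, s, t}  (via <S>, <B> t p)
FIRST(<F>) = {ε, r, s, t, w}  (via <H> <F> p)
FIRST(<E>) = {r, s, t, w}  (via <F> w, <H>)
FOLLOW(<S>) includes $ since <S> is the start symbol.
FOLLOW(<F>): in <E>-><F> w, <F> is followed by w with FIRST {w}; in <F>-><H> <F> p, <F> is followed by p with FIRST {p}. Thus FOLLOW(<F>) = {p, w}.
FOLLOW(<S>): in <S>->s r <S>, the suffix after <S> is empty (adds nothing new); in <H>-><S>, the suffix after <S> is empty, so FOLLOW(<S>) ⊇ FOLLOW(<H>) = {$, p, r, s, t, w}; in <H>->r w <S>, the suffix after <S> is empty, so FOLLOW(<S>) ⊇ FOLLOW(<H>) = {$, p, r, s, t, w}. Thus FOLLOW(<S>) = {$, p, r, s, t, w}.
FOLLOW(<E>): in <S>->s <E> <B>, <E> is followed by <B> with FIRST {ε}; in <S>->s <E> <B>, the suffix after <E> is nullable, so FOLLOW(<E>) ⊇ FOLLOW(<S>) = {$, p, r, s, t, w}. Thus FOLLOW(<E>) = {$, p, r, s, t, w}.
FOLLOW(<H>): in <E>-><H>, the suffix after <H> is empty, so FOLLOW(<H>) ⊇ FOLLOW(<E>) = {$, p, r, s, t, w}; in <F>->w <H> <B>, <H> is followed by <B> with FIRST {ε}; in <F>->w <H> <B>, the suffix after <H> is nullable, so FOLLOW(<H>) ⊇ FOLLOW(<F>) = {p, w}; in <F>-><H> <F> p, <H> is followed by <F> p with FIRST {p, r, s, t, w}. Thus FOLLOW(<H>) = {$, p, r, s, t, w}.
FOLLOW(<B>): in <S>->s <E> <B>, the suffix after <B> is empty, so FOLLOW(<B>) ⊇ FOLLOW(<S>) = {$, p, r, s, t, w}; in <H>-><B> t p, <B> is followed by t p with FIRST {t}; in <F>->w <H> <B>, the suffix after <B> is empty, so FOLLOW(<B>) ⊇ FOLLOW(<F>) = {p, w}. Thus FOLLOW(<B>) = {$, p, r, s, t, w}.

{$, p, r, s, t, w}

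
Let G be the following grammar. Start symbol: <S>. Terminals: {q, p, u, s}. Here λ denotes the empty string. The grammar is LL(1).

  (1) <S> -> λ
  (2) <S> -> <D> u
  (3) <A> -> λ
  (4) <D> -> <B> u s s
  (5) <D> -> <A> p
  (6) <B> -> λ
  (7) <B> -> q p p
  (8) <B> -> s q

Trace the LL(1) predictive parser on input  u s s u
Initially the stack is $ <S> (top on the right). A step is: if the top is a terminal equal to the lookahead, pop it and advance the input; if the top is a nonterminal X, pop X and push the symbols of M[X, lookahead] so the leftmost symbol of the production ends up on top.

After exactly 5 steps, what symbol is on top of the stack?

step 1: stack=$ <S>  input=u s s u $  — expand <S> -> <D> u
step 2: stack=$ u <D>  input=u s s u $  — expand <D> -> <B> u s s
step 3: stack=$ u s s u <B>  input=u s s u $  — expand <B> -> λ
step 4: stack=$ u s s u  input=u s s u $  — match u
step 5: stack=$ u s s  input=s s u $  — match s
Stack after step 5: $ u s (top = s).

s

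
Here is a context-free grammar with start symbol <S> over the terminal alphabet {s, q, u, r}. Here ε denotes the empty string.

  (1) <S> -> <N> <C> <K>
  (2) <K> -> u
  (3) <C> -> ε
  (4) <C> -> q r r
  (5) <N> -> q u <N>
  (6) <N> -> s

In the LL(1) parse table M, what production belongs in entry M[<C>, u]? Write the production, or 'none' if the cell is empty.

FIRST(<K>) = {u}
FIRST(<C>) = {ε, q}
FIRST(<N>) = {q, s}
FIRST(<S>) = {q, s}  (via <N> <C> <K>)
FOLLOW(<S>) includes $ since <S> is the start symbol.
FOLLOW(<C>): in <S>-><N> <C> <K>, <C> is followed by <K> with FIRST {u}. Thus FOLLOW(<C>) = {u}.
For <C> -> ε: FIRST(ε) = {ε}, so it goes in M[<C>, t] for t ∈ {}; since ε ∈ FIRST, also for every t ∈ FOLLOW(<C>) = {u}.
For <C> -> q r r: FIRST(q r r) = {q}, so it goes in M[<C>, t] for t ∈ {q}.

<C> -> ε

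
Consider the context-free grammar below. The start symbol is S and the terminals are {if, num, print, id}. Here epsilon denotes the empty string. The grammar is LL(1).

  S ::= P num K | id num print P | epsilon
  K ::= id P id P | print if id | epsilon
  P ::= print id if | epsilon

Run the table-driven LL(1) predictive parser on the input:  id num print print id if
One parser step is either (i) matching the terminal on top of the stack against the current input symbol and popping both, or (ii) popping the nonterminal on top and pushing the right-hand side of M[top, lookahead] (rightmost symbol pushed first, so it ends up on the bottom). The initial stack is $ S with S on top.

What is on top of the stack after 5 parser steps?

step 1: stack=$ S  input=id num print print id if $  — expand S ::= id num print P
step 2: stack=$ P print num id  input=id num print print id if $  — match id
step 3: stack=$ P print num  input=num print print id if $  — match num
step 4: stack=$ P print  input=print print id if $  — match print
step 5: stack=$ P  input=print id if $  — expand P ::= print id if
Stack after step 5: $ if id print (top = print).

print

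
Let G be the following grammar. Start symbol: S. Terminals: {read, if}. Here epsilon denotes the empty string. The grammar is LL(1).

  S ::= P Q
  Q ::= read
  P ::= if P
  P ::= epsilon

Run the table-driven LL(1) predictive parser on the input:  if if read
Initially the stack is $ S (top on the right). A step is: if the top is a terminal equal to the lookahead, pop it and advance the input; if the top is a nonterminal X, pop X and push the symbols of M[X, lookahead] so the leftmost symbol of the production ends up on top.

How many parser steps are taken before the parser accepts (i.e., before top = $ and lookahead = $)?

     Stack     Input         Action
  1  $ S       if if read $  expand S ::= P Q
  2  $ Q P     if if read $  expand P ::= if P
  3  $ Q P if  if if read $  match if
  4  $ Q P     if read $     expand P ::= if P
  5  $ Q P if  if read $     match if
  6  $ Q P     read $        expand P ::= epsilon
  7  $ Q       read $        expand Q ::= read
  8  $ read    read $        match read
Accept reached after 8 steps.

8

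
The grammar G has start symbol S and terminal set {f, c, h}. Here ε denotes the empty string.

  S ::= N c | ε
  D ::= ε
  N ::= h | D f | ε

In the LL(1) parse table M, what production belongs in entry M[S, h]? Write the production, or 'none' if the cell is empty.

FIRST(D) = {ε}
FIRST(N) = {ε, f, h}  (via D f)
FIRST(S) = {ε, c, f, h}  (via N c)
FOLLOW(S) includes $ since S is the start symbol.
FOLLOW(S): S appears on no right-hand side. Thus FOLLOW(S) = {$}.
For S ::= N c: FIRST(N c) = {c, f, h}, so it goes in M[S, t] for t ∈ {c, f, h}.
For S ::= ε: FIRST(ε) = {ε}, so it goes in M[S, t] for t ∈ {}; since ε ∈ FIRST, also for every t ∈ FOLLOW(S) = {$}.

S ::= N c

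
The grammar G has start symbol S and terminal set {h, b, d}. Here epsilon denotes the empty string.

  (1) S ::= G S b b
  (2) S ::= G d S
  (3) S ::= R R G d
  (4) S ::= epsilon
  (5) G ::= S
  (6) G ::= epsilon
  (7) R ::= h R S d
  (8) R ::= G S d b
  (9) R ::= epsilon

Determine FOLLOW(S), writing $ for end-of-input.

{$, b, d, h}

FIRST(S): from S::=G S b b we get {b, d, h}; from S::=G d S we get {b, d, h}; from S::=R R G d we get {b, d, h}; from S::=epsilon we get {epsilon}. So FIRST(S) = {epsilon, b, d, h}.
FIRST(G): from G::=S we get {epsilon, b, d, h}; from G::=epsilon we get {epsilon}. So FIRST(G) = {epsilon, b, d, h}.
FIRST(R): from R::=h R S d we get {h}; from R::=G S d b we get {b, d, h}; from R::=epsilon we get {epsilon}. So FIRST(R) = {epsilon, b, d, h}.
FOLLOW(S) includes $ since S is the start symbol.
FOLLOW(G): in S::=G S b b, G is followed by S b b with FIRST {b, d, h}; in S::=G d S, G is followed by d S with FIRST {d}; in S::=R R G d, G is followed by d with FIRST {d}; in R::=G S d b, G is followed by S d b with FIRST {b, d, h}. Thus FOLLOW(G) = {b, d, h}.
FOLLOW(S): in S::=G S b b, S is followed by b b with FIRST {b}; in S::=G d S, the suffix after S is empty (adds nothing new); in G::=S, the suffix after S is empty, so FOLLOW(S) ⊇ FOLLOW(G) = {b, d, h}; in R::=h R S d, S is followed by d with FIRST {d}; in R::=G S d b, S is followed by d b with FIRST {d}. Thus FOLLOW(S) = {$, b, d, h}.
FOLLOW(R): in S::=R R G d (occurrence 1), R is followed by R G d with FIRST {b, d, h}; in S::=R R G d (occurrence 2), R is followed by G d with FIRST {b, d, h}; in R::=h R S d, R is followed by S d with FIRST {b, d, h}. Thus FOLLOW(R) = {b, d, h}.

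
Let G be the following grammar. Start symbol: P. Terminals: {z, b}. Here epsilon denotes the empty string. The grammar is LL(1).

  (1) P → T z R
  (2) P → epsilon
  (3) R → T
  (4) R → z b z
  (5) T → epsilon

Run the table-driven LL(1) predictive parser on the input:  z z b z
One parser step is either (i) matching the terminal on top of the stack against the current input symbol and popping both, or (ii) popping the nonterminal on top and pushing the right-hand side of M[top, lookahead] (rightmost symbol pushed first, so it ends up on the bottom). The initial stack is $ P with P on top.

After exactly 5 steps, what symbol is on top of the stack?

     Stack    Input      Action
  1  $ P      z z b z $  expand P → T z R
  2  $ R z T  z z b z $  expand T → epsilon
  3  $ R z    z z b z $  match z
  4  $ R      z b z $    expand R → z b z
  5  $ z b z  z b z $    match z
Stack after step 5: $ z b (top = b).

b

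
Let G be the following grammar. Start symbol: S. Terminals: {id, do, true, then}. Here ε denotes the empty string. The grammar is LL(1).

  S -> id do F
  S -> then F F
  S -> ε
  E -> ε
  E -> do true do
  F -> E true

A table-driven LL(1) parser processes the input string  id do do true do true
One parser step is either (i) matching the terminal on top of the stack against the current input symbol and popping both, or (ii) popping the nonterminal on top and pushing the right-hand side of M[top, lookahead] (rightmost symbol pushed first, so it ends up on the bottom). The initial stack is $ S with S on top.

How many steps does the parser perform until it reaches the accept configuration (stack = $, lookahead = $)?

9

     Stack              Input                    Action
  1  $ S                id do do true do true $  expand S -> id do F
  2  $ F do id          id do do true do true $  match id
  3  $ F do             do do true do true $     match do
  4  $ F                do true do true $        expand F -> E true
  5  $ true E           do true do true $        expand E -> do true do
  6  $ true do true do  do true do true $        match do
  7  $ true do true     true do true $           match true
  8  $ true do          do true $                match do
  9  $ true             true $                   match true
Accept reached after 9 steps.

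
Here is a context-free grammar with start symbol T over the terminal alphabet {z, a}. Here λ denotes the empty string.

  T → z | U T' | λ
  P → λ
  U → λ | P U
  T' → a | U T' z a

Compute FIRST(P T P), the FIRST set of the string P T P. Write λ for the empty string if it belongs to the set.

{λ, a, z}

FIRST(P): from P→λ we get {λ}. So FIRST(P) = {λ}.
FIRST(U): from U→λ we get {λ}; from U→P U we get {λ}. So FIRST(U) = {λ}.
FIRST(T'): from T'→a we get {a}; from T'→U T' z a we get {a}. So FIRST(T') = {a}.
FIRST(T): from T→z we get {z}; from T→U T' we get {a}; from T→λ we get {λ}. So FIRST(T) = {λ, a, z}.
FIRST(P T P): take FIRST of each symbol in turn, carrying on past any symbol whose FIRST contains λ; result {λ, a, z}.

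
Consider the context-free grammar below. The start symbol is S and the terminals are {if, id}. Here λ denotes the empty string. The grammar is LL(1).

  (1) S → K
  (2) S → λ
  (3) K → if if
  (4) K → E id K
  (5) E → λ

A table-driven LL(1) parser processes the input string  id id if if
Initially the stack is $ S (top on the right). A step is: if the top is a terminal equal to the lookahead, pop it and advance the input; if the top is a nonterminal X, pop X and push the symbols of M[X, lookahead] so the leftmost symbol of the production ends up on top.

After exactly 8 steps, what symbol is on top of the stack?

     Stack     Input          Action
  1  $ S       id id if if $  expand S → K
  2  $ K       id id if if $  expand K → E id K
  3  $ K id E  id id if if $  expand E → λ
  4  $ K id    id id if if $  match id
  5  $ K       id if if $     expand K → E id K
  6  $ K id E  id if if $     expand E → λ
  7  $ K id    id if if $     match id
  8  $ K       if if $        expand K → if if
Stack after step 8: $ if if (top = if).

if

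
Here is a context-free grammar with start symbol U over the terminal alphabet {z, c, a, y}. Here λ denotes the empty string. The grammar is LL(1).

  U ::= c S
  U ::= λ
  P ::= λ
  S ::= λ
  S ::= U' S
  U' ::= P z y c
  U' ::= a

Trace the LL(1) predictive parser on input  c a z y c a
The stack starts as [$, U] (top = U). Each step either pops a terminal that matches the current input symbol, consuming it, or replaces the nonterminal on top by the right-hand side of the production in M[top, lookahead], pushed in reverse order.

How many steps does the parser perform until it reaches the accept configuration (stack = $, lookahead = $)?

15

      Stack        Input          Action
   1  $ U          c a z y c a $  expand U ::= c S
   2  $ S c        c a z y c a $  match c
   3  $ S          a z y c a $    expand S ::= U' S
   4  $ S U'       a z y c a $    expand U' ::= a
   5  $ S a        a z y c a $    match a
   6  $ S          z y c a $      expand S ::= U' S
   7  $ S U'       z y c a $      expand U' ::= P z y c
   8  $ S c y z P  z y c a $      expand P ::= λ
   9  $ S c y z    z y c a $      match z
  10  $ S c y      y c a $        match y
  11  $ S c        c a $          match c
  12  $ S          a $            expand S ::= U' S
  13  $ S U'       a $            expand U' ::= a
  14  $ S a        a $            match a
  15  $ S          $              expand S ::= λ
Accept reached after 15 steps.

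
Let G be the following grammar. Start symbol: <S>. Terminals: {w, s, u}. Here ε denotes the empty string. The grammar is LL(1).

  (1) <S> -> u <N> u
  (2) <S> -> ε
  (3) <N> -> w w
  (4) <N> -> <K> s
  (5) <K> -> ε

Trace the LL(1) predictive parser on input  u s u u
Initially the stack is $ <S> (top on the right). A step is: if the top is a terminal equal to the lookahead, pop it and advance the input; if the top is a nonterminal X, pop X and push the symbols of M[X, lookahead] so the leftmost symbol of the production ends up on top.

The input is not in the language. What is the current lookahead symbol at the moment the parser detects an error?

step 1: stack=$ <S>  input=u s u u $  — expand <S> -> u <N> u
step 2: stack=$ u <N> u  input=u s u u $  — match u
step 3: stack=$ u <N>  input=s u u $  — expand <N> -> <K> s
step 4: stack=$ u s <K>  input=s u u $  — expand <K> -> ε
step 5: stack=$ u s  input=s u u $  — match s
step 6: stack=$ u  input=u u $  — match u
step 7: stack=$  input=u $  — error: stack empty but input remains

u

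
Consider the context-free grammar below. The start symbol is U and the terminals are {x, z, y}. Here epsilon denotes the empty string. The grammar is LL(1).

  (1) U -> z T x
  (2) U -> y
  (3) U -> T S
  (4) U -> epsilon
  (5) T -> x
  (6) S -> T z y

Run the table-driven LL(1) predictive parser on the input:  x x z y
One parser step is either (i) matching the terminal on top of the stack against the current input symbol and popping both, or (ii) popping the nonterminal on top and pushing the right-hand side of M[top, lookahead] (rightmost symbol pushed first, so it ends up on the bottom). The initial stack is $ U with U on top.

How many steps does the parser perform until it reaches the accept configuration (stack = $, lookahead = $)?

     Stack    Input      Action
  1  $ U      x x z y $  expand U -> T S
  2  $ S T    x x z y $  expand T -> x
  3  $ S x    x x z y $  match x
  4  $ S      x z y $    expand S -> T z y
  5  $ y z T  x z y $    expand T -> x
  6  $ y z x  x z y $    match x
  7  $ y z    z y $      match z
  8  $ y      y $        match y
Accept reached after 8 steps.

8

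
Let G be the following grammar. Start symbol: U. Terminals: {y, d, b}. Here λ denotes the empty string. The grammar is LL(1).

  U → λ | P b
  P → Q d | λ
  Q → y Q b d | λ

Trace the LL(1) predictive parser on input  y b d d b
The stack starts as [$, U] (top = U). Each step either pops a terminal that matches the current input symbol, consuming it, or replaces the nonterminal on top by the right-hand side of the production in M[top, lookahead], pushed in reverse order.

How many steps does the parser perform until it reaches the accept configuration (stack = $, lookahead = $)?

     Stack          Input        Action
  1  $ U            y b d d b $  expand U → P b
  2  $ b P          y b d d b $  expand P → Q d
  3  $ b d Q        y b d d b $  expand Q → y Q b d
  4  $ b d d b Q y  y b d d b $  match y
  5  $ b d d b Q    b d d b $    expand Q → λ
  6  $ b d d b      b d d b $    match b
  7  $ b d d        d d b $      match d
  8  $ b d          d b $        match d
  9  $ b            b $          match b
Accept reached after 9 steps.

9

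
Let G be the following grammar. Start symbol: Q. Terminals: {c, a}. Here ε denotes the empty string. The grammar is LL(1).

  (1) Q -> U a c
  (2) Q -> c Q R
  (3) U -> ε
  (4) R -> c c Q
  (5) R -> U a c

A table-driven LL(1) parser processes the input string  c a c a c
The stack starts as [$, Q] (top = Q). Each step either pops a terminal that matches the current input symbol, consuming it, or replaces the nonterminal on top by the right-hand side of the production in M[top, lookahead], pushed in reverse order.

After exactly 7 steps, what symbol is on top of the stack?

U

     Stack      Input        Action
  1  $ Q        c a c a c $  expand Q -> c Q R
  2  $ R Q c    c a c a c $  match c
  3  $ R Q      a c a c $    expand Q -> U a c
  4  $ R c a U  a c a c $    expand U -> ε
  5  $ R c a    a c a c $    match a
  6  $ R c      c a c $      match c
  7  $ R        a c $        expand R -> U a c
Stack after step 7: $ c a U (top = U).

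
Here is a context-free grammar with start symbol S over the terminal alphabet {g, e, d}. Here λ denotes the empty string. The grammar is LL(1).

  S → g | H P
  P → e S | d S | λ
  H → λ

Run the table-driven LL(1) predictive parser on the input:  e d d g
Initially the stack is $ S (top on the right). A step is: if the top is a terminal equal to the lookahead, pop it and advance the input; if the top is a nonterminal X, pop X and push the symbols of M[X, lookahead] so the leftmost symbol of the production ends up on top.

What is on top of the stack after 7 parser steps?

     Stack  Input      Action
  1  $ S    e d d g $  expand S → H P
  2  $ P H  e d d g $  expand H → λ
  3  $ P    e d d g $  expand P → e S
  4  $ S e  e d d g $  match e
  5  $ S    d d g $    expand S → H P
  6  $ P H  d d g $    expand H → λ
  7  $ P    d d g $    expand P → d S
Stack after step 7: $ S d (top = d).

d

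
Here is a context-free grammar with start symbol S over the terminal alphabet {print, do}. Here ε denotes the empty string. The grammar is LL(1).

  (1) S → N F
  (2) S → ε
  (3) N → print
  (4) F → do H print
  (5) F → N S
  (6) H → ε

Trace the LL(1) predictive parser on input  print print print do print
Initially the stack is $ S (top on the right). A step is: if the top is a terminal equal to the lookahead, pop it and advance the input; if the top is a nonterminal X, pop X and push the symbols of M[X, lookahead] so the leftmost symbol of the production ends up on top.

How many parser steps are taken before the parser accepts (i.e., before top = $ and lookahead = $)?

      Stack         Input                         Action
   1  $ S           print print print do print $  expand S → N F
   2  $ F N         print print print do print $  expand N → print
   3  $ F print     print print print do print $  match print
   4  $ F           print print do print $        expand F → N S
   5  $ S N         print print do print $        expand N → print
   6  $ S print     print print do print $        match print
   7  $ S           print do print $              expand S → N F
   8  $ F N         print do print $              expand N → print
   9  $ F print     print do print $              match print
  10  $ F           do print $                    expand F → do H print
  11  $ print H do  do print $                    match do
  12  $ print H     print $                       expand H → ε
  13  $ print       print $                       match print
Accept reached after 13 steps.

13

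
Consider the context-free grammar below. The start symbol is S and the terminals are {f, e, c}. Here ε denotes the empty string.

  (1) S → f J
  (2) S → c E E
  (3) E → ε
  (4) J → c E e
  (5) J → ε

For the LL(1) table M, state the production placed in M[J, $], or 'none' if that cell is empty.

J → ε

FIRST(S): from S→f J we get {f}; from S→c E E we get {c}. So FIRST(S) = {c, f}.
FIRST(E): from E→ε we get {ε}. So FIRST(E) = {ε}.
FIRST(J): from J→c E e we get {c}; from J→ε we get {ε}. So FIRST(J) = {ε, c}.
FOLLOW(S) includes $ since S is the start symbol.
FOLLOW(S): S appears on no right-hand side. Thus FOLLOW(S) = {$}.
FOLLOW(J): in S→f J, the suffix after J is empty, so FOLLOW(J) ⊇ FOLLOW(S) = {$}. Thus FOLLOW(J) = {$}.
For J → c E e: FIRST(c E e) = {c}, so it goes in M[J, t] for t ∈ {c}.
For J → ε: FIRST(ε) = {ε}, so it goes in M[J, t] for t ∈ {}; since ε ∈ FIRST, also for every t ∈ FOLLOW(J) = {$}.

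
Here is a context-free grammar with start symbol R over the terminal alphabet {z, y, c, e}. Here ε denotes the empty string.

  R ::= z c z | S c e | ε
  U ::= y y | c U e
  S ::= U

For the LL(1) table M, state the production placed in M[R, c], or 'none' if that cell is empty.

R ::= S c e

FIRST(U): from U::=y y we get {y}; from U::=c U e we get {c}. So FIRST(U) = {c, y}.
FIRST(S): from S::=U we get {c, y}. So FIRST(S) = {c, y}.
FIRST(R): from R::=z c z we get {z}; from R::=S c e we get {c, y}; from R::=ε we get {ε}. So FIRST(R) = {ε, c, y, z}.
FOLLOW(R) includes $ since R is the start symbol.
FOLLOW(R): R appears on no right-hand side. Thus FOLLOW(R) = {$}.
For R ::= z c z: FIRST(z c z) = {z}, so it goes in M[R, t] for t ∈ {z}.
For R ::= S c e: FIRST(S c e) = {c, y}, so it goes in M[R, t] for t ∈ {c, y}.
For R ::= ε: FIRST(ε) = {ε}, so it goes in M[R, t] for t ∈ {}; since ε ∈ FIRST, also for every t ∈ FOLLOW(R) = {$}.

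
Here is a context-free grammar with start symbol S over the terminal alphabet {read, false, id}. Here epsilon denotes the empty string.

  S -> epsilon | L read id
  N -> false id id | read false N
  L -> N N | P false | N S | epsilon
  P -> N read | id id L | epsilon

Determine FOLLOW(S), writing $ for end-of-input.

FIRST(N) = {false, read}
FIRST(P) = {epsilon, false, id, read}  (via N read)
FIRST(L) = {epsilon, false, id, read}  (via N N, P false, N S)
FIRST(S) = {epsilon, false, id, read}  (via L read id)
FOLLOW(S) includes $ since S is the start symbol.
FOLLOW(P): in L->P false, P is followed by false with FIRST {false}. Thus FOLLOW(P) = {false}.
FOLLOW(L): in S->L read id, L is followed by read id with FIRST {read}; in P->id id L, the suffix after L is empty, so FOLLOW(L) ⊇ FOLLOW(P) = {false}. Thus FOLLOW(L) = {false, read}.
FOLLOW(S): in L->N S, the suffix after S is empty, so FOLLOW(S) ⊇ FOLLOW(L) = {false, read}. Thus FOLLOW(S) = {$, false, read}.
FOLLOW(N): in N->read false N, the suffix after N is empty (adds nothing new); in L->N N (occurrence 1), N is followed by N with FIRST {false, read}; in L->N N (occurrence 2), the suffix after N is empty, so FOLLOW(N) ⊇ FOLLOW(L) = {false, read}; in L->N S, N is followed by S with FIRST {epsilon, false, id, read}; in L->N S, the suffix after N is nullable, so FOLLOW(N) ⊇ FOLLOW(L) = {false, read}; in P->N read, N is followed by read with FIRST {read}. Thus FOLLOW(N) = {false, id, read}.

{$, false, read}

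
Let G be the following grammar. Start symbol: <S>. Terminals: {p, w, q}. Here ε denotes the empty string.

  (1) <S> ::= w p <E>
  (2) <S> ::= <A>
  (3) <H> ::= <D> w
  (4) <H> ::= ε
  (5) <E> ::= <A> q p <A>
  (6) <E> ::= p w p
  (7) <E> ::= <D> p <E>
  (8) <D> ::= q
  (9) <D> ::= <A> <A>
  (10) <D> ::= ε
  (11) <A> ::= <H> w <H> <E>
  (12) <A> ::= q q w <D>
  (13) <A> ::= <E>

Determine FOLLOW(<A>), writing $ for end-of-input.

FIRST(<S>) = {p, q, w}  (via <A>)
FIRST(<H>) = {ε, p, q, w}  (via <D> w)
FIRST(<E>) = {p, q, w}  (via <A> q p <A>, <D> p <E>)
FIRST(<A>) = {p, q, w}  (via <H> w <H> <E>, <E>)
FIRST(<D>) = {ε, p, q, w}  (via <A> <A>)
FOLLOW(<S>) includes $ since <S> is the start symbol.
FOLLOW(<S>): <S> appears on no right-hand side. Thus FOLLOW(<S>) = {$}.
FOLLOW(<H>): in <A>::=<H> w <H> <E> (occurrence 1), <H> is followed by w <H> <E> with FIRST {w}; in <A>::=<H> w <H> <E> (occurrence 2), <H> is followed by <E> with FIRST {p, q, w}. Thus FOLLOW(<H>) = {p, q, w}.
FOLLOW(<E>): in <S>::=w p <E>, the suffix after <E> is empty, so FOLLOW(<E>) ⊇ FOLLOW(<S>) = {$}; in <E>::=<D> p <E>, the suffix after <E> is empty (adds nothing new); in <A>::=<H> w <H> <E>, the suffix after <E> is empty, so FOLLOW(<E>) ⊇ FOLLOW(<A>) = {$, p, q, w}; in <A>::=<E>, the suffix after <E> is empty, so FOLLOW(<E>) ⊇ FOLLOW(<A>) = {$, p, q, w}. Thus FOLLOW(<E>) = {$, p, q, w}.
FOLLOW(<D>): in <H>::=<D> w, <D> is followed by w with FIRST {w}; in <E>::=<D> p <E>, <D> is followed by p <E> with FIRST {p}; in <A>::=q q w <D>, the suffix after <D> is empty, so FOLLOW(<D>) ⊇ FOLLOW(<A>) = {$, p, q, w}. Thus FOLLOW(<D>) = {$, p, q, w}.
FOLLOW(<A>): in <S>::=<A>, the suffix after <A> is empty, so FOLLOW(<A>) ⊇ FOLLOW(<S>) = {$}; in <E>::=<A> q p <A> (occurrence 1), <A> is followed by q p <A> with FIRST {q}; in <E>::=<A> q p <A> (occurrence 2), the suffix after <A> is empty, so FOLLOW(<A>) ⊇ FOLLOW(<E>) = {$, p, q, w}; in <D>::=<A> <A> (occurrence 1), <A> is followed by <A> with FIRST {p, q, w}; in <D>::=<A> <A> (occurrence 2), the suffix after <A> is empty, so FOLLOW(<A>) ⊇ FOLLOW(<D>) = {$, p, q, w}. Thus FOLLOW(<A>) = {$, p, q, w}.

{$, p, q, w}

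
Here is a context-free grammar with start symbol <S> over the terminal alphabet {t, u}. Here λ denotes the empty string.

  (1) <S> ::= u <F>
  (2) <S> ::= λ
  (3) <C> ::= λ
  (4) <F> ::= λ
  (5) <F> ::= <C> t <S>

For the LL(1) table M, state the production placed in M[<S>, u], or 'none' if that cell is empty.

FIRST(<S>) = {λ, u}
FIRST(<C>) = {λ}
FIRST(<F>) = {λ, t}  (via <C> t <S>)
FOLLOW(<S>) includes $ since <S> is the start symbol.
FOLLOW(<S>): in <F>::=<C> t <S>, the suffix after <S> is empty, so FOLLOW(<S>) ⊇ FOLLOW(<F>) = {$}. Thus FOLLOW(<S>) = {$}.
FOLLOW(<F>): in <S>::=u <F>, the suffix after <F> is empty, so FOLLOW(<F>) ⊇ FOLLOW(<S>) = {$}. Thus FOLLOW(<F>) = {$}.
For <S> ::= u <F>: FIRST(u <F>) = {u}, so it goes in M[<S>, t] for t ∈ {u}.
For <S> ::= λ: FIRST(λ) = {λ}, so it goes in M[<S>, t] for t ∈ {}; since λ ∈ FIRST, also for every t ∈ FOLLOW(<S>) = {$}.

<S> ::= u <F>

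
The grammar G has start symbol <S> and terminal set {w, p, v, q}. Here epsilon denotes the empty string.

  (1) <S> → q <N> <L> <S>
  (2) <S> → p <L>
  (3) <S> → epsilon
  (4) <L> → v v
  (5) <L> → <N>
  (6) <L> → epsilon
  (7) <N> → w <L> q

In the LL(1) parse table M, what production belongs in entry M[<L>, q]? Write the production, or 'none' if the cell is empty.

<L> → epsilon

FIRST(<S>) = {epsilon, p, q}
FIRST(<N>) = {w}
FIRST(<L>) = {epsilon, v, w}  (via <N>)
FOLLOW(<S>) includes $ since <S> is the start symbol.
FOLLOW(<S>): in <S>→q <N> <L> <S>, the suffix after <S> is empty (adds nothing new). Thus FOLLOW(<S>) = {$}.
FOLLOW(<L>): in <S>→q <N> <L> <S>, <L> is followed by <S> with FIRST {epsilon, p, q}; in <S>→q <N> <L> <S>, the suffix after <L> is nullable, so FOLLOW(<L>) ⊇ FOLLOW(<S>) = {$}; in <S>→p <L>, the suffix after <L> is empty, so FOLLOW(<L>) ⊇ FOLLOW(<S>) = {$}; in <N>→w <L> q, <L> is followed by q with FIRST {q}. Thus FOLLOW(<L>) = {$, p, q}.
For <L> → v v: FIRST(v v) = {v}, so it goes in M[<L>, t] for t ∈ {v}.
For <L> → <N>: FIRST(<N>) = {w}, so it goes in M[<L>, t] for t ∈ {w}.
For <L> → epsilon: FIRST(epsilon) = {epsilon}, so it goes in M[<L>, t] for t ∈ {}; since epsilon ∈ FIRST, also for every t ∈ FOLLOW(<L>) = {$, p, q}.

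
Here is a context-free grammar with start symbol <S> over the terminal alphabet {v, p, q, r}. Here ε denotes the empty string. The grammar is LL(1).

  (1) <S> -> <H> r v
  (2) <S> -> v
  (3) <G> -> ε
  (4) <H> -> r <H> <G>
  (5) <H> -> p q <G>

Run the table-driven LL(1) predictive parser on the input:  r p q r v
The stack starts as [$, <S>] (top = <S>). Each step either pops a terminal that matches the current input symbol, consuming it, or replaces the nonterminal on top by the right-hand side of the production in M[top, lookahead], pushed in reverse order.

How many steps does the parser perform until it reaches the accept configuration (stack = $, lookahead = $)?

10

step 1: stack=$ <S>  input=r p q r v $  — expand <S> -> <H> r v
step 2: stack=$ v r <H>  input=r p q r v $  — expand <H> -> r <H> <G>
step 3: stack=$ v r <G> <H> r  input=r p q r v $  — match r
step 4: stack=$ v r <G> <H>  input=p q r v $  — expand <H> -> p q <G>
step 5: stack=$ v r <G> <G> q p  input=p q r v $  — match p
step 6: stack=$ v r <G> <G> q  input=q r v $  — match q
step 7: stack=$ v r <G> <G>  input=r v $  — expand <G> -> ε
step 8: stack=$ v r <G>  input=r v $  — expand <G> -> ε
step 9: stack=$ v r  input=r v $  — match r
step 10: stack=$ v  input=v $  — match v
Accept reached after 10 steps.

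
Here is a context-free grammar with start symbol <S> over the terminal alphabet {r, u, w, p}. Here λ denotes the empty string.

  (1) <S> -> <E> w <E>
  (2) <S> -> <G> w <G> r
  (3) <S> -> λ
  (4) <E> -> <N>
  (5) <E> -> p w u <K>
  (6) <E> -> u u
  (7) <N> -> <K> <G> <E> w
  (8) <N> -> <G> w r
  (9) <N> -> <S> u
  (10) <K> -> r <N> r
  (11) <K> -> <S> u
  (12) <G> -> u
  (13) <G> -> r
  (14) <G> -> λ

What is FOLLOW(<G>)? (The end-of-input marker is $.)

{p, r, u, w}

FIRST(<G>) = {λ, r, u}
FIRST(<S>) = {λ, p, r, u, w}  (via <E> w <E>, <G> w <G> r)
FIRST(<K>) = {p, r, u, w}  (via <S> u)
FIRST(<N>) = {p, r, u, w}  (via <K> <G> <E> w, <G> w r, <S> u)
FIRST(<E>) = {p, r, u, w}  (via <N>)
FOLLOW(<S>) includes $ since <S> is the start symbol.
FOLLOW(<S>): in <N>-><S> u, <S> is followed by u with FIRST {u}; in <K>-><S> u, <S> is followed by u with FIRST {u}. Thus FOLLOW(<S>) = {$, u}.
FOLLOW(<E>): in <S>-><E> w <E> (occurrence 1), <E> is followed by w <E> with FIRST {w}; in <S>-><E> w <E> (occurrence 2), the suffix after <E> is empty, so FOLLOW(<E>) ⊇ FOLLOW(<S>) = {$, u}; in <N>-><K> <G> <E> w, <E> is followed by w with FIRST {w}. Thus FOLLOW(<E>) = {$, u, w}.
FOLLOW(<N>): in <E>-><N>, the suffix after <N> is empty, so FOLLOW(<N>) ⊇ FOLLOW(<E>) = {$, u, w}; in <K>->r <N> r, <N> is followed by r with FIRST {r}. Thus FOLLOW(<N>) = {$, r, u, w}.
FOLLOW(<K>): in <E>->p w u <K>, the suffix after <K> is empty, so FOLLOW(<K>) ⊇ FOLLOW(<E>) = {$, u, w}; in <N>-><K> <G> <E> w, <K> is followed by <G> <E> w with FIRST {p, r, u, w}. Thus FOLLOW(<K>) = {$, p, r, u, w}.
FOLLOW(<G>): in <S>-><G> w <G> r (occurrence 1), <G> is followed by w <G> r with FIRST {w}; in <S>-><G> w <G> r (occurrence 2), <G> is followed by r with FIRST {r}; in <N>-><K> <G> <E> w, <G> is followed by <E> w with FIRST {p, r, u, w}; in <N>-><G> w r, <G> is followed by w r with FIRST {w}. Thus FOLLOW(<G>) = {p, r, u, w}.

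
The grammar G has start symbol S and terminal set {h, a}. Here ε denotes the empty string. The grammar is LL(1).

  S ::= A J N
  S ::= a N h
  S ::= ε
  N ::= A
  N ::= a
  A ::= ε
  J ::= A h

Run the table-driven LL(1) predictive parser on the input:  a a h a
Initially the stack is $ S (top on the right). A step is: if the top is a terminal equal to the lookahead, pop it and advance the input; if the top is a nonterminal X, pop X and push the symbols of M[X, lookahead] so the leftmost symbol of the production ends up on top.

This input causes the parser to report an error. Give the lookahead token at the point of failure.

a

     Stack    Input      Action
  1  $ S      a a h a $  expand S ::= a N h
  2  $ h N a  a a h a $  match a
  3  $ h N    a h a $    expand N ::= a
  4  $ h a    a h a $    match a
  5  $ h      h a $      match h
  6  $        a $        error: stack empty but input remains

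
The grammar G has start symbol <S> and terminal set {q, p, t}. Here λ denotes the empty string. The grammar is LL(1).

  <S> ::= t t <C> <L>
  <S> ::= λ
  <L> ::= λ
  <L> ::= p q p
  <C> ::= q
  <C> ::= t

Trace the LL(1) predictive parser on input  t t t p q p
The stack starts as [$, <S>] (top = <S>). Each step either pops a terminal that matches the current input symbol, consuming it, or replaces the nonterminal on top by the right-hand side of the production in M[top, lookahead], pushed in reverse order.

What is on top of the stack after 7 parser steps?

step 1: stack=$ <S>  input=t t t p q p $  — expand <S> ::= t t <C> <L>
step 2: stack=$ <L> <C> t t  input=t t t p q p $  — match t
step 3: stack=$ <L> <C> t  input=t t p q p $  — match t
step 4: stack=$ <L> <C>  input=t p q p $  — expand <C> ::= t
step 5: stack=$ <L> t  input=t p q p $  — match t
step 6: stack=$ <L>  input=p q p $  — expand <L> ::= p q p
step 7: stack=$ p q p  input=p q p $  — match p
Stack after step 7: $ p q (top = q).

q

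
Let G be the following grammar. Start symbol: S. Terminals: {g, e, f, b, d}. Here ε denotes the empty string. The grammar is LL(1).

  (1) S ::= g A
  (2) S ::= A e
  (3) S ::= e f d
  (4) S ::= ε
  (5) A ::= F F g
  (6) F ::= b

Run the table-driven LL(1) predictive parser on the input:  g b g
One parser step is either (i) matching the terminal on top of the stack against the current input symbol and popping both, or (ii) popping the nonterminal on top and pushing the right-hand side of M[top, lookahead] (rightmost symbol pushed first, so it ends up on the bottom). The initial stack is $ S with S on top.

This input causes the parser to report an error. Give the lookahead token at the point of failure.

     Stack    Input    Action
  1  $ S      g b g $  expand S ::= g A
  2  $ A g    g b g $  match g
  3  $ A      b g $    expand A ::= F F g
  4  $ g F F  b g $    expand F ::= b
  5  $ g F b  b g $    match b
  6  $ g F    g $      error: M[F, g] is empty

g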